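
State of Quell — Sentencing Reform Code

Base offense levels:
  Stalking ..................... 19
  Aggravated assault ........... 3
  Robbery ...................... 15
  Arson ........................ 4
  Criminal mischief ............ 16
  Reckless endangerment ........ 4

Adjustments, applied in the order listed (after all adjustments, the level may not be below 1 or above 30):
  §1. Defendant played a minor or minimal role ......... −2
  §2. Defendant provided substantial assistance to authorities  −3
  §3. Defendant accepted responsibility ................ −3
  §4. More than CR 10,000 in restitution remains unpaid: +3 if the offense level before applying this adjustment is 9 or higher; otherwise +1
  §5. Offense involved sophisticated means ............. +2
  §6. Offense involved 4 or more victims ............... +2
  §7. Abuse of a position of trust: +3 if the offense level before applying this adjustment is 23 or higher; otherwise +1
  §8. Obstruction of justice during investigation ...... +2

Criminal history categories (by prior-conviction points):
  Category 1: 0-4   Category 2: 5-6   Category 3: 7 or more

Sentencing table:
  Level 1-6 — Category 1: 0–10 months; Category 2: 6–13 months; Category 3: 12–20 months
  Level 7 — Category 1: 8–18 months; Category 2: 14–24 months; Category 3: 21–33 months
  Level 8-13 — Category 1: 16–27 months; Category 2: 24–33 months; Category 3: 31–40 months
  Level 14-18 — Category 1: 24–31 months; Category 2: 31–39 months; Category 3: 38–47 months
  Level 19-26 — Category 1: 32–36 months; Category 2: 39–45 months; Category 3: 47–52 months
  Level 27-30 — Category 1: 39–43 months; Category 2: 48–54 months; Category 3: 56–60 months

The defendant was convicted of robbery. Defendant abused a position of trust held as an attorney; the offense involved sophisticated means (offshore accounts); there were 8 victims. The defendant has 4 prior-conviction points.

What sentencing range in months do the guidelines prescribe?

Base offense level for robbery: 15.
§1 does not apply.
§2 does not apply.
§3 does not apply.
§5 applies: 15 + 2 = 17.
§6 applies: 17 + 2 = 19.
§7 applies (level before this adjustment is 19 < 23, so +1): 19 + 1 = 20.
Final offense level: 20.
Criminal history: 4 prior points → Category 1 (0-4).
Level 20 falls in the 19-26 band.
Grid: Level 19-26 × Category 1 = 32-36 months.

32-36 months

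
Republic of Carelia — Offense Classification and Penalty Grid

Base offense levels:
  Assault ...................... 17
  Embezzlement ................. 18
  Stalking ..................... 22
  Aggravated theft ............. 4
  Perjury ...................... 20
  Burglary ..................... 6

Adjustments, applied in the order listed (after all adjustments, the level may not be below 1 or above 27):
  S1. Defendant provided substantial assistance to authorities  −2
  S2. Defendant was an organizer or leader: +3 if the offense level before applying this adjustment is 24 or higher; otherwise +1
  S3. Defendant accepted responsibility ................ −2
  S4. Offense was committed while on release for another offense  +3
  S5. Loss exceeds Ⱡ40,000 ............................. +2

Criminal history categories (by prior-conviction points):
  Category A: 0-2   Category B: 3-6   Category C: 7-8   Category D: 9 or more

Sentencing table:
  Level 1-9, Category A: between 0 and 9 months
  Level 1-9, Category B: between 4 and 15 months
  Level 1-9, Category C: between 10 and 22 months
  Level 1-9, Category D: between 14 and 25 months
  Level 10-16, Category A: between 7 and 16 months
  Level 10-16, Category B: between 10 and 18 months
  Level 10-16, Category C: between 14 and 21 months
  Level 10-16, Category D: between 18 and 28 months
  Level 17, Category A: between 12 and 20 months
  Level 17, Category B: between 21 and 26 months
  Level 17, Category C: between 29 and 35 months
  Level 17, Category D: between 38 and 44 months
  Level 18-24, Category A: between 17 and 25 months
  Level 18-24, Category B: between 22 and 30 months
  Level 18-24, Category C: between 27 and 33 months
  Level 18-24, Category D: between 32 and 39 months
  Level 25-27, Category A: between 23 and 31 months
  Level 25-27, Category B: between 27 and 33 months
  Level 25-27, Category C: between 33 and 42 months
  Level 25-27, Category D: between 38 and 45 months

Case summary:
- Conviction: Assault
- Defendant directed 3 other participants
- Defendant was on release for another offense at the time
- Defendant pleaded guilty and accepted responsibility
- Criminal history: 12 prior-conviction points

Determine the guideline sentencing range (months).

Base offense level for assault: 17.
S2 applies (level before this adjustment is 17 < 24, so +1): 17 + 1 = 18.
S3 applies: 18 − 2 = 16.
S4 applies: 16 + 3 = 19.
Final offense level: 19.
Criminal history: 12 prior points → Category D (9+).
Level 19 falls in the 18-24 band.
Grid: Level 18-24 × Category D = 32-39 months.

32-39 months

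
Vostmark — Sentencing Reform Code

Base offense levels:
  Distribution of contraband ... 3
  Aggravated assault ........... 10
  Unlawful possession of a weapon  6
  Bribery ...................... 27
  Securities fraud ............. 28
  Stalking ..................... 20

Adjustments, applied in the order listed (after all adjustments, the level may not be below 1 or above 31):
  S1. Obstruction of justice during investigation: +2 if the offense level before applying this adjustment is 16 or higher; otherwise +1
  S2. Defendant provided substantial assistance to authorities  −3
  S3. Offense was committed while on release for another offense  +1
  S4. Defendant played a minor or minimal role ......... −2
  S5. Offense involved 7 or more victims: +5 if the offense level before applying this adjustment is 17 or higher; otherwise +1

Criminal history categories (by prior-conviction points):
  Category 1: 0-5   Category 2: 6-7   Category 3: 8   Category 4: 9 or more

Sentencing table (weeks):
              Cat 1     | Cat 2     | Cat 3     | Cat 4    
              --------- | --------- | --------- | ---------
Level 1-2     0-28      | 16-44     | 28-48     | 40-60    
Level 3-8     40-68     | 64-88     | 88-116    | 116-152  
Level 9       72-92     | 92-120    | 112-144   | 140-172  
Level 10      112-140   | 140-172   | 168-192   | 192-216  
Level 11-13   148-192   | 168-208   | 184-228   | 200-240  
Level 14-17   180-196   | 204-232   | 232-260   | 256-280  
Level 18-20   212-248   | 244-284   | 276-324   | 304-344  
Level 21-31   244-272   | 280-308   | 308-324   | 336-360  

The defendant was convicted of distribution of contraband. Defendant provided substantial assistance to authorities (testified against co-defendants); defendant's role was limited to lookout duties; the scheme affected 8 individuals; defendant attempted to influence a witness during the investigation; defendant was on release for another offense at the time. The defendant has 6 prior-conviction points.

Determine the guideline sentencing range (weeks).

16-44 weeks

Base offense level for distribution of contraband: 3.
S1 applies (level before this adjustment is 3 < 16, so +1): 3 + 1 = 4.
S2 applies: 4 − 3 = 1.
S3 applies: 1 + 1 = 2.
S4 applies: 2 − 2 = 0.
S5 applies (level before this adjustment is 0 < 17, so +1): 0 + 1 = 1.
Final offense level: 1.
Criminal history: 6 prior points → Category 2 (6-7).
Level 1 falls in the 1-2 band.
Grid: Level 1-2 × Category 2 = 16-44 weeks.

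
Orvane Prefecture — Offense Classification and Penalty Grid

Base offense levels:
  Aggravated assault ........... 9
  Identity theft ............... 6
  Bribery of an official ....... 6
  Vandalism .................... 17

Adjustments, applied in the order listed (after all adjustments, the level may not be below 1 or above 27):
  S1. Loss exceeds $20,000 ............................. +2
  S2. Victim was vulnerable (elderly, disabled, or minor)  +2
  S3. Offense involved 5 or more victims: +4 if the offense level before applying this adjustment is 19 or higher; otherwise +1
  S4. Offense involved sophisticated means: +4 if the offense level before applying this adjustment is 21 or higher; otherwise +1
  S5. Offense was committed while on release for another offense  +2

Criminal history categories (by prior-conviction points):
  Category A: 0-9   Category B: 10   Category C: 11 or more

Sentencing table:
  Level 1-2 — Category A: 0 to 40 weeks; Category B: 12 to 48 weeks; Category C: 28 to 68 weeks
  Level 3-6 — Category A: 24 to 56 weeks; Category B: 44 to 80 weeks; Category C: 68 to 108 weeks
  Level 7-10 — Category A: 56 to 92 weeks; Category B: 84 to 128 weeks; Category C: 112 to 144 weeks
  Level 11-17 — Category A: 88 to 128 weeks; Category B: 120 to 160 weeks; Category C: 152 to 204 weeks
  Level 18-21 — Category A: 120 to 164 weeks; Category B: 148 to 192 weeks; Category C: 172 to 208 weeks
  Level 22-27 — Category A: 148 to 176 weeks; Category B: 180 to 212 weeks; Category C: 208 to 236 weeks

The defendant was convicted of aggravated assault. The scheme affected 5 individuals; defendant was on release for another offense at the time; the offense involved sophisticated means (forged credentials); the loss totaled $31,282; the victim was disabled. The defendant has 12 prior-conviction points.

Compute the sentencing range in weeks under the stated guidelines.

Base offense level for aggravated assault: 9.
S1 applies: 9 + 2 = 11.
S2 applies: 11 + 2 = 13.
S3 applies (level before this adjustment is 13 < 19, so +1): 13 + 1 = 14.
S4 applies (level before this adjustment is 14 < 21, so +1): 14 + 1 = 15.
S5 applies: 15 + 2 = 17.
Final offense level: 17.
Criminal history: 12 prior points → Category C (11+).
Level 17 falls in the 11-17 band.
Grid: Level 11-17 × Category C = 152-204 weeks.

152-204 weeks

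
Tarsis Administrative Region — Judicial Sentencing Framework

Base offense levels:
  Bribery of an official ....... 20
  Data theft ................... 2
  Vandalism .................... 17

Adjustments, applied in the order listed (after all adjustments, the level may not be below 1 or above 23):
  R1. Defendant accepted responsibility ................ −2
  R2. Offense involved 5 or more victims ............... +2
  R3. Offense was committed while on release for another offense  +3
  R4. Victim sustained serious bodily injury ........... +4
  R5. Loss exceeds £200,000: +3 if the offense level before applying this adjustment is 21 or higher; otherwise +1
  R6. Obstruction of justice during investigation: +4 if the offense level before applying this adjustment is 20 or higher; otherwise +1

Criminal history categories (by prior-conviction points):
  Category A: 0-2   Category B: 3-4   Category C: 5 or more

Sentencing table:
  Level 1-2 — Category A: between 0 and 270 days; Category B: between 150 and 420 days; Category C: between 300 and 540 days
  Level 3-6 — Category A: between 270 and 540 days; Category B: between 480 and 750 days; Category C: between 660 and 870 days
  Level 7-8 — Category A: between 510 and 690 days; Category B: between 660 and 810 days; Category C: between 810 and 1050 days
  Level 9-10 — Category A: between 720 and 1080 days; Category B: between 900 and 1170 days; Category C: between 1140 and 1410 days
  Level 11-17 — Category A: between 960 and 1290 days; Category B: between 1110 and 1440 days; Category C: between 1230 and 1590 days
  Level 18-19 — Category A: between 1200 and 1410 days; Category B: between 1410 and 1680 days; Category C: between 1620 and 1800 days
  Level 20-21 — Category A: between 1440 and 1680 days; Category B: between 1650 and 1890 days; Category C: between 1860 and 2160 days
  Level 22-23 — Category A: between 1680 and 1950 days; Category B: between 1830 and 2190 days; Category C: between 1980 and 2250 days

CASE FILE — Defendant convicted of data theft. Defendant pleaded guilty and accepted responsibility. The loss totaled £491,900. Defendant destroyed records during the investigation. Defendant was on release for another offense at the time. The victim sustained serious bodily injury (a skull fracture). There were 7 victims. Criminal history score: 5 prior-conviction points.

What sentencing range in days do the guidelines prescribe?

1230-1590 days

Base offense level for data theft: 2.
R1 applies: 2 − 2 = 0.
R2 applies: 0 + 2 = 2.
R3 applies: 2 + 3 = 5.
R4 applies: 5 + 4 = 9.
R5 applies (level before this adjustment is 9 < 21, so +1): 9 + 1 = 10.
R6 applies (level before this adjustment is 10 < 20, so +1): 10 + 1 = 11.
Final offense level: 11.
Criminal history: 5 prior points → Category C (5+).
Level 11 falls in the 11-17 band.
Grid: Level 11-17 × Category C = 1230-1590 days.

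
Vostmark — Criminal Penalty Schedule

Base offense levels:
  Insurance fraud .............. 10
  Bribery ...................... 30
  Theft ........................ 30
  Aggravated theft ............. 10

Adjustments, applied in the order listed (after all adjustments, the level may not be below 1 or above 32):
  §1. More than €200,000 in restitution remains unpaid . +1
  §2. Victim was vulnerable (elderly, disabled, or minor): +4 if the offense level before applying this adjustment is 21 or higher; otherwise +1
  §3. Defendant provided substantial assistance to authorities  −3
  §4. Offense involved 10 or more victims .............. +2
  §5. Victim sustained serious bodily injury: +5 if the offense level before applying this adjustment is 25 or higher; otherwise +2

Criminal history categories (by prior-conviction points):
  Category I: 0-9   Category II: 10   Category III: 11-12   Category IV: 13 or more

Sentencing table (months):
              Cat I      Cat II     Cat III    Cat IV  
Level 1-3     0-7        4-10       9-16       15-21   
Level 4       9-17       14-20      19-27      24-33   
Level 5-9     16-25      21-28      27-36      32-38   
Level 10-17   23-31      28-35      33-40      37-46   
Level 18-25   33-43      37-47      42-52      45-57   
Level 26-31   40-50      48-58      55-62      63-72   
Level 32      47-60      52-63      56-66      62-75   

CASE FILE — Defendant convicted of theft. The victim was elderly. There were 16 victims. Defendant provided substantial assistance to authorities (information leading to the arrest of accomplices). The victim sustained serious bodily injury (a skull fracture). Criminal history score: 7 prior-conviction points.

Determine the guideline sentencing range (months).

47-60 months

Base offense level for theft: 30.
§1 does not apply.
§2 applies (level before this adjustment is 30 ≥ 21, so +4): 30 + 4 = 34.
§3 applies: 34 − 3 = 31.
§4 applies: 31 + 2 = 33.
§5 applies (level before this adjustment is 33 ≥ 25, so +5): 33 + 5 = 38.
Level 38 exceeds the maximum of 32; capped at 32.
Final offense level: 32.
Criminal history: 7 prior points → Category I (0-9).
Level 32 falls in the 32 band.
Grid: Level 32 × Category I = 47-60 months.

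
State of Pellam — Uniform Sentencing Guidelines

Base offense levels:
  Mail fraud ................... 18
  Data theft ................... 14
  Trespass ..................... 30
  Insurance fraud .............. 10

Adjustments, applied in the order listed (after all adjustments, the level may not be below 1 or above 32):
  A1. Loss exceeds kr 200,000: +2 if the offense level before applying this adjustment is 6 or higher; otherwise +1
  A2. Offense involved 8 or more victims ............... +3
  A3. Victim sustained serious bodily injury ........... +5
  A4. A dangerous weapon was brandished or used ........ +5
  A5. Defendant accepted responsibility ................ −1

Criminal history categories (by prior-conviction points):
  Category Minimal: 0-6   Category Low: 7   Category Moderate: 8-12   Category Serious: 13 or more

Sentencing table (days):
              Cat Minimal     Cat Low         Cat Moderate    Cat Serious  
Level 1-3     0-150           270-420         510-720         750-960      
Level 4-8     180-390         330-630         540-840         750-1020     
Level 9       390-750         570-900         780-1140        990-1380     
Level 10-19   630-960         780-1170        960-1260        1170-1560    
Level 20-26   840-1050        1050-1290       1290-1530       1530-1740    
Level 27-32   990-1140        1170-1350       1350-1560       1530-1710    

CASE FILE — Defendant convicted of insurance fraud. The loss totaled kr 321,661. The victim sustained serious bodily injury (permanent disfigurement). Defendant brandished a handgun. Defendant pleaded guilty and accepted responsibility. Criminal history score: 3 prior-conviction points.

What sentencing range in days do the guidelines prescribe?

840-1050 days

Base offense level for insurance fraud: 10.
A1 applies (level before this adjustment is 10 ≥ 6, so +2): 10 + 2 = 12.
A2 does not apply.
A3 applies: 12 + 5 = 17.
A4 applies: 17 + 5 = 22.
A5 applies: 22 − 1 = 21.
Final offense level: 21.
Criminal history: 3 prior points → Category Minimal (0-6).
Level 21 falls in the 20-26 band.
Grid: Level 20-26 × Category Minimal = 840-1050 days.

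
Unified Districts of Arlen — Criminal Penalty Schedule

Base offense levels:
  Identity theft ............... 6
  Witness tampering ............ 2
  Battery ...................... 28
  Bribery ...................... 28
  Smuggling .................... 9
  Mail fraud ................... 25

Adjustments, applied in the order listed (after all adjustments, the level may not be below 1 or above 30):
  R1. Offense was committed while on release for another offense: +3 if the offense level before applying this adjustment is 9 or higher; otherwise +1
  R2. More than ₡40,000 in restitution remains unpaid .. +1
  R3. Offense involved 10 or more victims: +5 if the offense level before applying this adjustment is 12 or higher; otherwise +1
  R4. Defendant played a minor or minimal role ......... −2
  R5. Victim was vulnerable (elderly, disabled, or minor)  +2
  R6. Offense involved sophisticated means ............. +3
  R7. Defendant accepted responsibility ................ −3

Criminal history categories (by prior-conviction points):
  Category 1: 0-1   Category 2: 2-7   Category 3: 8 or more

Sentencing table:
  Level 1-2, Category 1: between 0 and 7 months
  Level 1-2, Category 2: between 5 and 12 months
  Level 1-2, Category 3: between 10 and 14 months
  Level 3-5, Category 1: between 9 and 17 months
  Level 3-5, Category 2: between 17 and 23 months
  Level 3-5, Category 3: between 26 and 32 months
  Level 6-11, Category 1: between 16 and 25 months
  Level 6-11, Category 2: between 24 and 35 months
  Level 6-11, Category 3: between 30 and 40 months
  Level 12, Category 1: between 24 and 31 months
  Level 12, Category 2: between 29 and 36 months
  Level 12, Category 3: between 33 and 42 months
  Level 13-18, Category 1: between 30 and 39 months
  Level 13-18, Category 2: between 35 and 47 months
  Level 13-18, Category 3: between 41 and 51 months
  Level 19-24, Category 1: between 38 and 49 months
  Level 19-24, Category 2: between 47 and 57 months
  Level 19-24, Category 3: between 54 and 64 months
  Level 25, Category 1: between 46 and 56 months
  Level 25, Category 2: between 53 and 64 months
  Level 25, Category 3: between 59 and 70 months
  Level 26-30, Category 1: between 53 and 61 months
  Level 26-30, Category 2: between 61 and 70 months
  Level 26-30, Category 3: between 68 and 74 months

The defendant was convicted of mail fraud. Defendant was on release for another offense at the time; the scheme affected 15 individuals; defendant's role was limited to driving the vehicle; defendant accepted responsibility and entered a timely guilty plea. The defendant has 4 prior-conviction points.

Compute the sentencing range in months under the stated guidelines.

Base offense level for mail fraud: 25.
R1 applies (level before this adjustment is 25 ≥ 9, so +3): 25 + 3 = 28.
R3 applies (level before this adjustment is 28 ≥ 12, so +5): 28 + 5 = 33.
R4 applies: 33 − 2 = 31.
R6 does not apply.
R7 applies: 31 − 3 = 28.
Final offense level: 28.
Criminal history: 4 prior points → Category 2 (2-7).
Level 28 falls in the 26-30 band.
Grid: Level 26-30 × Category 2 = 61-70 months.

61-70 months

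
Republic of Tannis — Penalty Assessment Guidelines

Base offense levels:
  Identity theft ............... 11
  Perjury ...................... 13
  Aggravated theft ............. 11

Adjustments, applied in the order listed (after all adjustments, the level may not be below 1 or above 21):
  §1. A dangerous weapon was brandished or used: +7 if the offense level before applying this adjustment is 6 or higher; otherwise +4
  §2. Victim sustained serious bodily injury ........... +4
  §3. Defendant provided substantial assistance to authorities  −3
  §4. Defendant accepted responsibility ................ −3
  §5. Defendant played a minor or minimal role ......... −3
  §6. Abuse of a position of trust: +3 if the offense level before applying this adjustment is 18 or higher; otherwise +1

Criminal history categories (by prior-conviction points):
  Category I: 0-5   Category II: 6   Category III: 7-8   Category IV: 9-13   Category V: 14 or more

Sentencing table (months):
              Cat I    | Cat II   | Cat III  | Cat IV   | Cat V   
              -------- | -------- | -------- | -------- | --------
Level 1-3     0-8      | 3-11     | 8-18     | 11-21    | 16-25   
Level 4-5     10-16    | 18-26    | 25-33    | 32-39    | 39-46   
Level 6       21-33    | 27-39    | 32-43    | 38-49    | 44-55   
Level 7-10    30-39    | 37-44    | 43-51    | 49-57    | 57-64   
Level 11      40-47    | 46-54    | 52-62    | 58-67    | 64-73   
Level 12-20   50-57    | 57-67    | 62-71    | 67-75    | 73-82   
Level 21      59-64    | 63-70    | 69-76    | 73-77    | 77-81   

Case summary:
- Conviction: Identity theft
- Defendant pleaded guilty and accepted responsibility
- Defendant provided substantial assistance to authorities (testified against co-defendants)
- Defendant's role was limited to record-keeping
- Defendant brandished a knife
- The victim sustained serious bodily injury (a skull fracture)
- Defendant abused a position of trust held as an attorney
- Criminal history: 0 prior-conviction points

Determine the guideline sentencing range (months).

50-57 months

Base offense level for identity theft: 11.
§1 applies (level before this adjustment is 11 ≥ 6, so +7): 11 + 7 = 18.
§2 applies: 18 + 4 = 22.
§3 applies: 22 − 3 = 19.
§4 applies: 19 − 3 = 16.
§5 applies: 16 − 3 = 13.
§6 applies (level before this adjustment is 13 < 18, so +1): 13 + 1 = 14.
Final offense level: 14.
Criminal history: 0 prior points → Category I (0-5).
Level 14 falls in the 12-20 band.
Grid: Level 12-20 × Category I = 50-57 months.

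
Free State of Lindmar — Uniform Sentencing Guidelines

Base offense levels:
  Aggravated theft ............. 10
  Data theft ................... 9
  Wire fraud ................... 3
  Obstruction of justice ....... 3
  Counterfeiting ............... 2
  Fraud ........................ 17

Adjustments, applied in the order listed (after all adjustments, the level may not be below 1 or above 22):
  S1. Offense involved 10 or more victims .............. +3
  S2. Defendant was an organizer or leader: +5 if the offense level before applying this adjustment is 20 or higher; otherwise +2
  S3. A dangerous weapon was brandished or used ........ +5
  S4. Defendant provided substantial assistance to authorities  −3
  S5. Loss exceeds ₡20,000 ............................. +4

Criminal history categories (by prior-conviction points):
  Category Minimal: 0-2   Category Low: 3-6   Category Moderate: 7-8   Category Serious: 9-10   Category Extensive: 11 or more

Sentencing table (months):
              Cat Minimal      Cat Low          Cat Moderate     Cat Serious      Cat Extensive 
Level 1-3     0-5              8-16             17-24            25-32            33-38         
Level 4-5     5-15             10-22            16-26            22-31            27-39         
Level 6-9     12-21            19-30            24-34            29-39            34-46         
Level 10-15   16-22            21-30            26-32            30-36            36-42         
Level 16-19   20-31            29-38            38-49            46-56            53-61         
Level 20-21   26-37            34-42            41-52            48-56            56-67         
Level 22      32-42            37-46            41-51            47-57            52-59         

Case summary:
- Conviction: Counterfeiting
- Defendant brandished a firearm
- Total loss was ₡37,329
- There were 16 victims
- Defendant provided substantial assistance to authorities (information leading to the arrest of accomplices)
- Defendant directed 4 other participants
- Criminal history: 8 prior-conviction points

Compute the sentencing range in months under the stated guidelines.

26-32 months

Base offense level for counterfeiting: 2.
S1 applies: 2 + 3 = 5.
S2 applies (level before this adjustment is 5 < 20, so +2): 5 + 2 = 7.
S3 applies: 7 + 5 = 12.
S4 applies: 12 − 3 = 9.
S5 applies: 9 + 4 = 13.
Final offense level: 13.
Criminal history: 8 prior points → Category Moderate (7-8).
Level 13 falls in the 10-15 band.
Grid: Level 10-15 × Category Moderate = 26-32 months.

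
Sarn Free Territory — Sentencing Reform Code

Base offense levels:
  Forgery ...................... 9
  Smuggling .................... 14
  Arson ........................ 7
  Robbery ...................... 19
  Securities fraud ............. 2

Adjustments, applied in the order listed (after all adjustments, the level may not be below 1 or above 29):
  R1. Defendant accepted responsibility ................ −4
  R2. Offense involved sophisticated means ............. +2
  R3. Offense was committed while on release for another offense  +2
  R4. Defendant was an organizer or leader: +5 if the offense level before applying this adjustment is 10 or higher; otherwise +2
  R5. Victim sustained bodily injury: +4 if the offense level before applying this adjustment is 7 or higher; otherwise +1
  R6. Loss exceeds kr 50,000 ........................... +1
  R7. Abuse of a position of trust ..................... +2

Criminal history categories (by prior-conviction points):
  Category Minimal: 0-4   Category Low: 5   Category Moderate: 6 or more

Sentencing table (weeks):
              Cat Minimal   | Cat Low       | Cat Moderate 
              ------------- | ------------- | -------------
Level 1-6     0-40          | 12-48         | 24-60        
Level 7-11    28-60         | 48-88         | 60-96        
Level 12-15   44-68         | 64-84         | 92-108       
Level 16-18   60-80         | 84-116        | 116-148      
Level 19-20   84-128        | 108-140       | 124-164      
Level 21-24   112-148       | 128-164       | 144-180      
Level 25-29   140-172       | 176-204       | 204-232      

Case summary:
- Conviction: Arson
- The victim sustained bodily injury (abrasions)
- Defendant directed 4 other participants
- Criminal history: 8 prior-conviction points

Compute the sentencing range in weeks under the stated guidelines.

Base offense level for arson: 7.
R4 applies (level before this adjustment is 7 < 10, so +2): 7 + 2 = 9.
R5 applies (level before this adjustment is 9 ≥ 7, so +4): 9 + 4 = 13.
R7 does not apply.
Final offense level: 13.
Criminal history: 8 prior points → Category Moderate (6+).
Level 13 falls in the 12-15 band.
Grid: Level 12-15 × Category Moderate = 92-108 weeks.

92-108 weeks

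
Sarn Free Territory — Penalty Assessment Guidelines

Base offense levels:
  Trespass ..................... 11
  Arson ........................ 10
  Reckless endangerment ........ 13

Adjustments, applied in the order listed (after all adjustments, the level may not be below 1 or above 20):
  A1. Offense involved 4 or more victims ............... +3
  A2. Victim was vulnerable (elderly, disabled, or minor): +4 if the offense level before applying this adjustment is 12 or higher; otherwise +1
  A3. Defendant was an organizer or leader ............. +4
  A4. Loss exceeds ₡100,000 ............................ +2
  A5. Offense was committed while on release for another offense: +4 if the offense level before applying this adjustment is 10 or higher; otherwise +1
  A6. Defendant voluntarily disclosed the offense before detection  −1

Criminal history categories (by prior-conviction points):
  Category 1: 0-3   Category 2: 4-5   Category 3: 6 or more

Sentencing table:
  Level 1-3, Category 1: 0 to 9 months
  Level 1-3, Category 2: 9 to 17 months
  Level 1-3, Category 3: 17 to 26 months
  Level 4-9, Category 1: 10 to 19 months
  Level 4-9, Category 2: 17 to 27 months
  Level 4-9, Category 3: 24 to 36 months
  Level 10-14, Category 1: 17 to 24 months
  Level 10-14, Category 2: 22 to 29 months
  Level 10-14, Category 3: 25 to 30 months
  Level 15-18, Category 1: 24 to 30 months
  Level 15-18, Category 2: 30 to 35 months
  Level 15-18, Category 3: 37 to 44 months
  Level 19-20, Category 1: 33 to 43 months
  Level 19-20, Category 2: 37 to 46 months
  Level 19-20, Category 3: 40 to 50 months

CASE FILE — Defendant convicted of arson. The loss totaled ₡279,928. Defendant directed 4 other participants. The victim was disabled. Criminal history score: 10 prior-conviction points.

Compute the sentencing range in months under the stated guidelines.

Base offense level for arson: 10.
A1 does not apply.
A2 applies (level before this adjustment is 10 < 12, so +1): 10 + 1 = 11.
A3 applies: 11 + 4 = 15.
A4 applies: 15 + 2 = 17.
A5 does not apply.
Final offense level: 17.
Criminal history: 10 prior points → Category 3 (6+).
Level 17 falls in the 15-18 band.
Grid: Level 15-18 × Category 3 = 37-44 months.

37-44 months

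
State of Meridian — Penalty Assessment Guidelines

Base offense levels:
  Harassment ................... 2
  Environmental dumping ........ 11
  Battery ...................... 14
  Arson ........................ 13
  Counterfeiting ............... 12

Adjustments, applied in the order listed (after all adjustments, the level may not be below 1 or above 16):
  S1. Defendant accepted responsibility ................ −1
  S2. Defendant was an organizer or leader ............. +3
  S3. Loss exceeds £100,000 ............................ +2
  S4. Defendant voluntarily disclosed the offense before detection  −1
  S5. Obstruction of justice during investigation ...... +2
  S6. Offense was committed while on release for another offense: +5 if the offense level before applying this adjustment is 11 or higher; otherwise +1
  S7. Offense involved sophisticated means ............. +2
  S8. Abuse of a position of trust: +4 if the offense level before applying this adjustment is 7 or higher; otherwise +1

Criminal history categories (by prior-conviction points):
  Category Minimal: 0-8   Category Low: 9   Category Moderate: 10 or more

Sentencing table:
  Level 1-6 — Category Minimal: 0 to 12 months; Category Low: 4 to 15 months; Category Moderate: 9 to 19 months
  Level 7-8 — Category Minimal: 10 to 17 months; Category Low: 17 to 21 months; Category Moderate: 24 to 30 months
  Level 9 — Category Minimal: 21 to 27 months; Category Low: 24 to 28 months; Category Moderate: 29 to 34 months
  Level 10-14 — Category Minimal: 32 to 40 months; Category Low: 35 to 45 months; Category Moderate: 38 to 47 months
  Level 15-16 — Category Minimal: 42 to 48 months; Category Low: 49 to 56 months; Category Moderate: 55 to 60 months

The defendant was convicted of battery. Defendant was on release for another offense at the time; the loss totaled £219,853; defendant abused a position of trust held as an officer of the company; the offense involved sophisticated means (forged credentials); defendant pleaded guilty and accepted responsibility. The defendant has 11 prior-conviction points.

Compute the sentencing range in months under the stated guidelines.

Base offense level for battery: 14.
S1 applies: 14 − 1 = 13.
S2 does not apply.
S3 applies: 13 + 2 = 15.
S4 does not apply.
S6 applies (level before this adjustment is 15 ≥ 11, so +5): 15 + 5 = 20.
S7 applies: 20 + 2 = 22.
S8 applies (level before this adjustment is 22 ≥ 7, so +4): 22 + 4 = 26.
Level 26 exceeds the maximum of 16; capped at 16.
Final offense level: 16.
Criminal history: 11 prior points → Category Moderate (10+).
Level 16 falls in the 15-16 band.
Grid: Level 15-16 × Category Moderate = 55-60 months.

55-60 months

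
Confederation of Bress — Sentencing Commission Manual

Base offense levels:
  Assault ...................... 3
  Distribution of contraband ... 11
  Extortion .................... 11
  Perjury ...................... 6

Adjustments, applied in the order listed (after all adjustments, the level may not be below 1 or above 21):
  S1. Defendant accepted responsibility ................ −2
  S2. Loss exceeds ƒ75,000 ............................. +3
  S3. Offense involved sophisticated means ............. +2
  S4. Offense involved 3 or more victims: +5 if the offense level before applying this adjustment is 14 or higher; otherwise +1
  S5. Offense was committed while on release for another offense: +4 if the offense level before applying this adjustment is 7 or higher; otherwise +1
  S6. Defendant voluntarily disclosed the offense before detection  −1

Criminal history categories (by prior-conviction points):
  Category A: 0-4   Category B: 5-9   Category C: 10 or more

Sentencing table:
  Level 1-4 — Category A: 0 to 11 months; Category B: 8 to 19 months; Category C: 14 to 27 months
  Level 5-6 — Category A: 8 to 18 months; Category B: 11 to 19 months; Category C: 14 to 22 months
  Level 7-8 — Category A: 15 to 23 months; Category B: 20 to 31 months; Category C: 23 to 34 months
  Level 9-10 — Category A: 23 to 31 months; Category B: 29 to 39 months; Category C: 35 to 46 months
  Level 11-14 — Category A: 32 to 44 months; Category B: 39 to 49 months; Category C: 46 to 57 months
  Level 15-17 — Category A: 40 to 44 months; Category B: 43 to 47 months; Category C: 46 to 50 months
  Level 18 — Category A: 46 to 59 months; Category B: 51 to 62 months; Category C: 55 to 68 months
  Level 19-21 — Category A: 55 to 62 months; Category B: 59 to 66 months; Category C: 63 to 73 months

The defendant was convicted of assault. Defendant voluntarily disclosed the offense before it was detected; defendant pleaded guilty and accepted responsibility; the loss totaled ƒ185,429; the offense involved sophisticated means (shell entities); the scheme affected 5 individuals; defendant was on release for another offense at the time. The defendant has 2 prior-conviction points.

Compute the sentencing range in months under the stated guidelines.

23-31 months

Base offense level for assault: 3.
S1 applies: 3 − 2 = 1.
S2 applies: 1 + 3 = 4.
S3 applies: 4 + 2 = 6.
S4 applies (level before this adjustment is 6 < 14, so +1): 6 + 1 = 7.
S5 applies (level before this adjustment is 7 ≥ 7, so +4): 7 + 4 = 11.
S6 applies: 11 − 1 = 10.
Final offense level: 10.
Criminal history: 2 prior points → Category A (0-4).
Level 10 falls in the 9-10 band.
Grid: Level 9-10 × Category A = 23-31 months.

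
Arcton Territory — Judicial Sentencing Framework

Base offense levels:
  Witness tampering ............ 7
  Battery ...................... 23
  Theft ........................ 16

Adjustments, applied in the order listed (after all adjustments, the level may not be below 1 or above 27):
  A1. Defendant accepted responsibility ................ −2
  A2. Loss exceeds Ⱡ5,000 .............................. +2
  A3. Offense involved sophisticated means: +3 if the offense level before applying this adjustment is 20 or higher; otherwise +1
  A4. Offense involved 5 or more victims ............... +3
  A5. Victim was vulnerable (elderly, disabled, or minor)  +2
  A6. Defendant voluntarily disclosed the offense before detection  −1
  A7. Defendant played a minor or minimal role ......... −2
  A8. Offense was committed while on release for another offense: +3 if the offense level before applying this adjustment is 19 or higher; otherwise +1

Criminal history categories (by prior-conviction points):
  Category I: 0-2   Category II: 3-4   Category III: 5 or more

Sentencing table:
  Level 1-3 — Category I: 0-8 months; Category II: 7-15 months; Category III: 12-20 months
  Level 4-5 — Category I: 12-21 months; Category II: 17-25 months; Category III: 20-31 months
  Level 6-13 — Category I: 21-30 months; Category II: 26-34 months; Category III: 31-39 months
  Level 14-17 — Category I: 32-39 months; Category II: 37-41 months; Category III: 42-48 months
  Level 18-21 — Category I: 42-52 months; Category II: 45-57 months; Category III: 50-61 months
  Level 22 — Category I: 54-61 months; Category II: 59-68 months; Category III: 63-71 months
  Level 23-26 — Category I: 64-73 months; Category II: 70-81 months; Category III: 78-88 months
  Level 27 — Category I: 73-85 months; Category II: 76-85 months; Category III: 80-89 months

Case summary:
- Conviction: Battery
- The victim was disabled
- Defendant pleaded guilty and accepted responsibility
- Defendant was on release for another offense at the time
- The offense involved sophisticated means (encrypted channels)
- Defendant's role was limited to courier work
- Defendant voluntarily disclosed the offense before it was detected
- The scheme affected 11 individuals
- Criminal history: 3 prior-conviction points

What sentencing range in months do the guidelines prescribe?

76-85 months

Base offense level for battery: 23.
A1 applies: 23 − 2 = 21.
A3 applies (level before this adjustment is 21 ≥ 20, so +3): 21 + 3 = 24.
A4 applies: 24 + 3 = 27.
A5 applies: 27 + 2 = 29.
A6 applies: 29 − 1 = 28.
A7 applies: 28 − 2 = 26.
A8 applies (level before this adjustment is 26 ≥ 19, so +3): 26 + 3 = 29.
Level 29 exceeds the maximum of 27; capped at 27.
Final offense level: 27.
Criminal history: 3 prior points → Category II (3-4).
Level 27 falls in the 27 band.
Grid: Level 27 × Category II = 76-85 months.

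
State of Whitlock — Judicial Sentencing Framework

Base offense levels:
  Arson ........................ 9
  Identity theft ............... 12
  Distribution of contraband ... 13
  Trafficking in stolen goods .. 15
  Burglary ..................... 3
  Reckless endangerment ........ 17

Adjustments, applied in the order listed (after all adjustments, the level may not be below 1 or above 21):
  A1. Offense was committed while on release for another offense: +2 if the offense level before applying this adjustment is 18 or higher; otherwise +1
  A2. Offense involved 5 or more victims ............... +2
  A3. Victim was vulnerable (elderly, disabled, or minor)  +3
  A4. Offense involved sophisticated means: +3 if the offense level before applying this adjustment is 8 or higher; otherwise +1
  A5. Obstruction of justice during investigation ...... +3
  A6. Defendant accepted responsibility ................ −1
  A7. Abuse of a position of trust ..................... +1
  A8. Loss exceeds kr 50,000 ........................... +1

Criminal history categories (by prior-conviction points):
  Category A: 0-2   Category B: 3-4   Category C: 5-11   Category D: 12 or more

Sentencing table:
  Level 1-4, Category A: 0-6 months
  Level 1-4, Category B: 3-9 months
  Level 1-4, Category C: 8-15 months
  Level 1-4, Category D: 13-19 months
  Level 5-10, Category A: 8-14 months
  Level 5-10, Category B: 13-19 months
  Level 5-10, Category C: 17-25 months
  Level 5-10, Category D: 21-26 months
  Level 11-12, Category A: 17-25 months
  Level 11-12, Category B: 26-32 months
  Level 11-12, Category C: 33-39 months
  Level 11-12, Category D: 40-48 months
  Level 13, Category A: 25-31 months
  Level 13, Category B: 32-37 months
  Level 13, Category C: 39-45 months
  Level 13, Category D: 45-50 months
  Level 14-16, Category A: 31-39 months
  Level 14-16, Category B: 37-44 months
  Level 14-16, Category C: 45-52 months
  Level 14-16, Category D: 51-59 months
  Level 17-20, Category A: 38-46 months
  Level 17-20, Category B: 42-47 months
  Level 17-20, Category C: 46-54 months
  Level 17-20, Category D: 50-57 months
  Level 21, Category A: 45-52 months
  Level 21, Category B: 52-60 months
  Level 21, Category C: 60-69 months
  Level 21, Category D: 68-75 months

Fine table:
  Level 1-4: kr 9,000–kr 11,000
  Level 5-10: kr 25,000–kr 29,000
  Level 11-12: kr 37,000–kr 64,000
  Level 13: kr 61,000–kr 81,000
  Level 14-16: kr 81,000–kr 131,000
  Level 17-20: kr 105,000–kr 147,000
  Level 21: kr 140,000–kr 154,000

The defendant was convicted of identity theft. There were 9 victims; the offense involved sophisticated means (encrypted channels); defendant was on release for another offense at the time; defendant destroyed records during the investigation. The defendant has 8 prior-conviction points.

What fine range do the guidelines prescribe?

kr 140,000–kr 154,000

Base offense level for identity theft: 12.
A1 applies (level before this adjustment is 12 < 18, so +1): 12 + 1 = 13.
A2 applies: 13 + 2 = 15.
A3 does not apply.
A4 applies (level before this adjustment is 15 ≥ 8, so +3): 15 + 3 = 18.
A5 applies: 18 + 3 = 21.
Final offense level: 21.
Level 21 falls in the 21 band.
Fine table: Level 21 → kr 140,000–kr 154,000.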